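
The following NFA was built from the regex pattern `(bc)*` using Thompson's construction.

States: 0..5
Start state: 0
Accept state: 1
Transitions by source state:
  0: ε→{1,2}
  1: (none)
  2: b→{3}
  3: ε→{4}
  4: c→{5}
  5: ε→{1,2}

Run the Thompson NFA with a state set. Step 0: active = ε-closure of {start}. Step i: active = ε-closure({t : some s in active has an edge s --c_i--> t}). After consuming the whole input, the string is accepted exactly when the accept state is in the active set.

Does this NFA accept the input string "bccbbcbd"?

S₀ = ε-closure({0}) = {0,1,2}
'b' @ 1: {3,4}
'c' @ 2: {1,2,5}  [accepting]
'c' @ 3: {}  — no active states
rest 'bbcbd' ignored (set empty)
end set {} — state 1 not in

Answer: REJECT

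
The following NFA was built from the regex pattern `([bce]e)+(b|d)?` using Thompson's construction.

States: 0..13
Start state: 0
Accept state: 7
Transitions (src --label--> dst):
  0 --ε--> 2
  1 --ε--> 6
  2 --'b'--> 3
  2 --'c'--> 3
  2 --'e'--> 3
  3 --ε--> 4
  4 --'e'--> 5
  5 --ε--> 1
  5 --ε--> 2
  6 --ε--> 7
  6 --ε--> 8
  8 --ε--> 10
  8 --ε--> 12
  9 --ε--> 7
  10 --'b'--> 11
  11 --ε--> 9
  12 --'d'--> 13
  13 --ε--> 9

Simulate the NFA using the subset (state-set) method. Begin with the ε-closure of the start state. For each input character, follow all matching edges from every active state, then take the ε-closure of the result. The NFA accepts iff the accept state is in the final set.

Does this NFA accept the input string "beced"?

initial (ε-close {0}): {0,2}
'b' @ 1: {3,4}
'e' @ 2: {1,2,5,6,7,8,10,12}  ✓accept
'c' @ 3: {3,4}
'e' @ 4: {1,2,5,6,7,8,10,12}  ✓accept
'd' @ 5: {7,9,13}  ✓accept
after full input: {7,9,13}  (accept=7 in)

Answer: ACCEPT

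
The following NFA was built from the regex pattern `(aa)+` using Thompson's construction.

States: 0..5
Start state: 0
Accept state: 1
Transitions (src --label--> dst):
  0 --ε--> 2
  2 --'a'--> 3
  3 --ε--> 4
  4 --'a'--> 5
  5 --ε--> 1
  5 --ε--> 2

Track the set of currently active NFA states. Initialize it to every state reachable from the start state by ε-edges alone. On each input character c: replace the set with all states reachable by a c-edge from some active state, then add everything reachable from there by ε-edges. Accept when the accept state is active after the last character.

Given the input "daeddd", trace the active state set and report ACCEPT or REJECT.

Answer: REJECT

Trace:
start: ε-closure({0}) = {0,2}
'd' @ 1: {}  — dead — no transitions
rest 'aeddd' ignored (set empty)
after full input: {}  (accept=1 not in)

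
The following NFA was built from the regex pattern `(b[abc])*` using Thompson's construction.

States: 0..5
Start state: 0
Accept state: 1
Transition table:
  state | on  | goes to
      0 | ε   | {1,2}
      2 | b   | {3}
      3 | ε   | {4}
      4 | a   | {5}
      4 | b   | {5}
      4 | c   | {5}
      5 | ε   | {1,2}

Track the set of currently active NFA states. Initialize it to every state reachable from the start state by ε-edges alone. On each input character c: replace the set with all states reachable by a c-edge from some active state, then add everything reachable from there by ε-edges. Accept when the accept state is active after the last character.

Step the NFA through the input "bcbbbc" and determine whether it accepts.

Answer: ACCEPT

Trace:
S₀ = ε-closure({0}) = {0,1,2}
'b' @ 1: {3,4}
'c' @ 2: {1,2,5}  ✓accept
'b' @ 3: {3,4}
'b' @ 4: {1,2,5}  ✓accept
'b' @ 5: {3,4}
'c' @ 6: {1,2,5}  ✓accept
final: {1,2,5}; accept 1 in set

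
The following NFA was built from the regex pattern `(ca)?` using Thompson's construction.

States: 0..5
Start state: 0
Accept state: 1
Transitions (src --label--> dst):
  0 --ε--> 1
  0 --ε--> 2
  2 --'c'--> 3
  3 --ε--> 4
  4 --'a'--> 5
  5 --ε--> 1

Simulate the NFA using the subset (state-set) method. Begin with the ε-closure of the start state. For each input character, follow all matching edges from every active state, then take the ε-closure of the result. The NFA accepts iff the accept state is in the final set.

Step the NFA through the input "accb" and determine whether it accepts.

Answer: REJECT

Trace:
start: ε-closure({0}) = {0,1,2}
'a' @ 1: {}  — dead — no transitions
rest 'ccb' ignored (set empty)
end set {} — state 1 not in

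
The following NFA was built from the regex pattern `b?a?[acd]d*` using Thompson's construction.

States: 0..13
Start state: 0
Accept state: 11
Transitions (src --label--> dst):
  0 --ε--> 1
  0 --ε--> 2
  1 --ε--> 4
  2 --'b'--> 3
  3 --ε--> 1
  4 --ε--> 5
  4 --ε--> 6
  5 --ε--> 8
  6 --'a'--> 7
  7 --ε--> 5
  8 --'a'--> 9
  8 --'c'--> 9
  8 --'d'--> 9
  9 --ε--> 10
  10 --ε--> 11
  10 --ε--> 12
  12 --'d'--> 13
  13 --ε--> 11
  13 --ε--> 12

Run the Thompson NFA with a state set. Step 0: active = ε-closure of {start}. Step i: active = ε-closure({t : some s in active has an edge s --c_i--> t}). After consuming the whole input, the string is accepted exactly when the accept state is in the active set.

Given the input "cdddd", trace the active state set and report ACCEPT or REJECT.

initial (ε-close {0}): {0,1,2,4,5,6,8}
'c' @ 1: {9,10,11,12}  (accept∈set)
'd' @ 2: {11,12,13}  (accept∈set)
'd' @ 3: {11,12,13}  (accept∈set)
'd' @ 4: {11,12,13}  (accept∈set)
'd' @ 5: {11,12,13}  (accept∈set)
after full input: {11,12,13}  (accept=11 in)

Answer: ACCEPT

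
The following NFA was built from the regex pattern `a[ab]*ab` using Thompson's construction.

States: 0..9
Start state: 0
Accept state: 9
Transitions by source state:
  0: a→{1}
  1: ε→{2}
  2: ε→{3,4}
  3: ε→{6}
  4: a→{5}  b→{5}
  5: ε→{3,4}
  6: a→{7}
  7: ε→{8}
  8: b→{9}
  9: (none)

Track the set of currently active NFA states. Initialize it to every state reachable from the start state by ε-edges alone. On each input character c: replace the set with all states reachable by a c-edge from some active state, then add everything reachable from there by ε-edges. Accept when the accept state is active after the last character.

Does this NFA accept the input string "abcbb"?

S₀ = ε-closure({0}) = {0}
'a' @ 1: {1,2,3,4,6}
'b' @ 2: {3,4,5,6}
'c' @ 3: {}  — dead — no transitions
rest 'bb' ignored (set empty)
after full input: {}  (accept=9 not in)

Answer: REJECT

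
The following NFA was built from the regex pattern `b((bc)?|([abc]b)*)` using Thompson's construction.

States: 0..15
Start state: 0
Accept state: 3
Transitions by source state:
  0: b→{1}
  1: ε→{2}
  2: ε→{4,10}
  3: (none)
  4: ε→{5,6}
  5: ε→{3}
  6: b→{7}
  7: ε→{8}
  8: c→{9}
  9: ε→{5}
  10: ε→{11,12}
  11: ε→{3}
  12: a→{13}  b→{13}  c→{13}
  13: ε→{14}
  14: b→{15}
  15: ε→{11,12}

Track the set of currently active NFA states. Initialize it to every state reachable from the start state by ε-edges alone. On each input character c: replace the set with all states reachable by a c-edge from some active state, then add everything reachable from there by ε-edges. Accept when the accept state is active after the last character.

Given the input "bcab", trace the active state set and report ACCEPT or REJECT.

Answer: REJECT

Steps:
initial (ε-close {0}): {0}
'b' @ 1: {1,2,3,4,5,6,10,11,12}  ✓accept
'c' @ 2: {13,14}
'a' @ 3: {}  — dead — no transitions
rest 'b' ignored (set empty)
end set {} — state 3 not in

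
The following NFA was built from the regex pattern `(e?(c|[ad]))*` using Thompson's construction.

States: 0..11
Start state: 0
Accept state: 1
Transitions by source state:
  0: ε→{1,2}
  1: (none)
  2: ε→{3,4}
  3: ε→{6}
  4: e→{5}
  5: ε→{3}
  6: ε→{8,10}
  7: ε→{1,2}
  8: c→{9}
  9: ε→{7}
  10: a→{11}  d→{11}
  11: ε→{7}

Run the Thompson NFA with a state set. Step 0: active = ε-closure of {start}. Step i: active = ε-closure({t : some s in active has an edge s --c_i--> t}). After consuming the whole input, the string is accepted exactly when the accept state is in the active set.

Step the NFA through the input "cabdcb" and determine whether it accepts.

start: ε-closure({0}) = {0,1,2,3,4,6,8,10}
'c' @ 1: {1,2,3,4,6,7,8,9,10}  (accept∈set)
'a' @ 2: {1,2,3,4,6,7,8,10,11}  (accept∈set)
'b' @ 3: {}  — state set empty
rest 'dcb' ignored (set empty)
end set {} — state 1 not in

Answer: REJECT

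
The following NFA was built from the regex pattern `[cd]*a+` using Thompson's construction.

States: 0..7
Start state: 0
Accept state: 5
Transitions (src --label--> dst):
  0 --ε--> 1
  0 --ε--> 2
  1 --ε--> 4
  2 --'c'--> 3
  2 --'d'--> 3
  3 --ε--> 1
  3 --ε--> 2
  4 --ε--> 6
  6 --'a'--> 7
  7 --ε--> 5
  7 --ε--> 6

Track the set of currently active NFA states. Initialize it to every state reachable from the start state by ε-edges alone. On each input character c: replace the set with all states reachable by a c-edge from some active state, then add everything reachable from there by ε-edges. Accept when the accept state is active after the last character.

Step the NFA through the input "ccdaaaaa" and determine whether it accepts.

start: ε-closure({0}) = {0,1,2,4,6}
'c' @ 1: {1,2,3,4,6}
'c' @ 2: {1,2,3,4,6}
'd' @ 3: {1,2,3,4,6}
'a' @ 4: {5,6,7}  (accept∈set)
'a' @ 5: {5,6,7}  (accept∈set)
'a' @ 6: {5,6,7}  (accept∈set)
'a' @ 7: {5,6,7}  (accept∈set)
'a' @ 8: {5,6,7}  (accept∈set)
final: {5,6,7}; accept 5 in set

Answer: ACCEPT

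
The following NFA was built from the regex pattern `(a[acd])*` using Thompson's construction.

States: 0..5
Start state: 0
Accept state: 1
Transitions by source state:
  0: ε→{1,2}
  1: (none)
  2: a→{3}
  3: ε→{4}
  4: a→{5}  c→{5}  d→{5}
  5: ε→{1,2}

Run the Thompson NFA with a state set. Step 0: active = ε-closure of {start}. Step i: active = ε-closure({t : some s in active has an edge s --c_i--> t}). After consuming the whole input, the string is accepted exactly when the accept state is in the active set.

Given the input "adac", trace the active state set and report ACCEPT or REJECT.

start: ε-closure({0}) = {0,1,2}
'a' @ 1: {3,4}
'd' @ 2: {1,2,5}  ✓accept
'a' @ 3: {3,4}
'c' @ 4: {1,2,5}  ✓accept
after full input: {1,2,5}  (accept=1 in)

Answer: ACCEPT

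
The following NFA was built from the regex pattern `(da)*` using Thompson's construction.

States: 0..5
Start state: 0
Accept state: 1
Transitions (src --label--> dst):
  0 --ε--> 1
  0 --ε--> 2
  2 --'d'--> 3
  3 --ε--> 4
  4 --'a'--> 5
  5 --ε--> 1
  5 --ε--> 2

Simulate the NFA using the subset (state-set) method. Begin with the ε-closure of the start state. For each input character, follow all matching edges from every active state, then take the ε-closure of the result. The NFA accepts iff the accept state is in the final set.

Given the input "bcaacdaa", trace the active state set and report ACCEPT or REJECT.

Answer: REJECT

Derivation:
S₀ = ε-closure({0}) = {0,1,2}
'b' @ 1: {}  — no active states
rest 'caacdaa' ignored (set empty)
after full input: {}  (accept=1 not in)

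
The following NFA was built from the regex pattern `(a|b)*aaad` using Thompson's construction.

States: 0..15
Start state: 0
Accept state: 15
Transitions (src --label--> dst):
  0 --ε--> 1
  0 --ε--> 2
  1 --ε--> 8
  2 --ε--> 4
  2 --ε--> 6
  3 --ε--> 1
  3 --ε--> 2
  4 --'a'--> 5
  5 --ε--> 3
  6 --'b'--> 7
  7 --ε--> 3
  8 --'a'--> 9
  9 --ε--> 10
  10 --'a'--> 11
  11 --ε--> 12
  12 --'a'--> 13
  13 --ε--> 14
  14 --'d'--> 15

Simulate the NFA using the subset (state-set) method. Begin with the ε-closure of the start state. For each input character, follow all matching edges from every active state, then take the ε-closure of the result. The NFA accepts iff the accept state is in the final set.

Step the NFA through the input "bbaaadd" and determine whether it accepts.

S₀ = ε-closure({0}) = {0,1,2,4,6,8}
'b' @ 1: {1,2,3,4,6,7,8}
'b' @ 2: {1,2,3,4,6,7,8}
'a' @ 3: {1,2,3,4,5,6,8,9,10}
'a' @ 4: {1,2,3,4,5,6,8,9,10,11,12}
'a' @ 5: {1,2,3,4,5,6,8,9,10,11,12,13,14}
'd' @ 6: {15}  [accepting]
'd' @ 7: {}  — dead — no transitions
final: {}; accept 15 not in set

Answer: REJECT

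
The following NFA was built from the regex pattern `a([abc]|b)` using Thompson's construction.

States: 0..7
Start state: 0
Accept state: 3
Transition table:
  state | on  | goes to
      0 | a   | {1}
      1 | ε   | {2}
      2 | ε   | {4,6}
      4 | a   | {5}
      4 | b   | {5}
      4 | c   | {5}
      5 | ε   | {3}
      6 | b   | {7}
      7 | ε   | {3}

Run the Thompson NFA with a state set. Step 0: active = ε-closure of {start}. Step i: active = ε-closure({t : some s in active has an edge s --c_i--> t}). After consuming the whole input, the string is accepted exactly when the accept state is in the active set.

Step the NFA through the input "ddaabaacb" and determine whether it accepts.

Answer: REJECT

Trace:
S₀ = ε-closure({0}) = {0}
'd' @ 1: {}  — state set empty
rest 'daabaacb' ignored (set empty)
after full input: {}  (accept=3 not in)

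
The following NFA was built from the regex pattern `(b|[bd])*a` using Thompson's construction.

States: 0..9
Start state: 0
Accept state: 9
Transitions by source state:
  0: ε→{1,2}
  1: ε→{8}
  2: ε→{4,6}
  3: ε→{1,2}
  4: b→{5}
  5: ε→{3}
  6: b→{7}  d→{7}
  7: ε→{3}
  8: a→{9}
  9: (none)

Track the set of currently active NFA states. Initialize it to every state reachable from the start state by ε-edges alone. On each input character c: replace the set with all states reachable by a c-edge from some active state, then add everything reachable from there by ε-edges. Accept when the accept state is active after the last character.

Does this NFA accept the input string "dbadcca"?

Answer: REJECT

Steps:
start: ε-closure({0}) = {0,1,2,4,6,8}
'd' @ 1: {1,2,3,4,6,7,8}
'b' @ 2: {1,2,3,4,5,6,7,8}
'a' @ 3: {9}  ✓accept
'd' @ 4: {}  — dead — no transitions
rest 'cca' ignored (set empty)
final: {}; accept 9 not in set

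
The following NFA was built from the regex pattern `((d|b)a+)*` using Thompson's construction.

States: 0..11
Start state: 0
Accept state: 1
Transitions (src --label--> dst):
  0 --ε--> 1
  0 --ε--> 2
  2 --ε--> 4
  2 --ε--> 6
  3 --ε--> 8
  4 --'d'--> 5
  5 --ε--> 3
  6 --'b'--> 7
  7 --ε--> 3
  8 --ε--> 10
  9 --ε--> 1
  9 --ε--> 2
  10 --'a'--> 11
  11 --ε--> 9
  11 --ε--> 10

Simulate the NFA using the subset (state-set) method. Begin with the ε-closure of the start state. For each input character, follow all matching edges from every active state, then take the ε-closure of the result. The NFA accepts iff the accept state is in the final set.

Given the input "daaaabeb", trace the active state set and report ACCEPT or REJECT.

Answer: REJECT

Derivation:
start: ε-closure({0}) = {0,1,2,4,6}
'd' @ 1: {3,5,8,10}
'a' @ 2: {1,2,4,6,9,10,11}  ✓accept
'a' @ 3: {1,2,4,6,9,10,11}  ✓accept
'a' @ 4: {1,2,4,6,9,10,11}  ✓accept
'a' @ 5: {1,2,4,6,9,10,11}  ✓accept
'b' @ 6: {3,7,8,10}
'e' @ 7: {}  — no active states
rest 'b' ignored (set empty)
after full input: {}  (accept=1 not in)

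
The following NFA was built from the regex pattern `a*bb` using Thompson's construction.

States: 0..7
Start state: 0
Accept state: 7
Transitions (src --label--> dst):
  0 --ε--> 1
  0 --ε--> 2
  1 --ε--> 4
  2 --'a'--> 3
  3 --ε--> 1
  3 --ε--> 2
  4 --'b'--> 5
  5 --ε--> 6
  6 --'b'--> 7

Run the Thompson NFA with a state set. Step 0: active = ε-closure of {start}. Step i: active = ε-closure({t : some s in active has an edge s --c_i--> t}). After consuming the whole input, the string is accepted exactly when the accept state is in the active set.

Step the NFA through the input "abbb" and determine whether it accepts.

start: ε-closure({0}) = {0,1,2,4}
'a' @ 1: {1,2,3,4}
'b' @ 2: {5,6}
'b' @ 3: {7}  (accept∈set)
'b' @ 4: {}  — state set empty
final: {}; accept 7 not in set

Answer: REJECT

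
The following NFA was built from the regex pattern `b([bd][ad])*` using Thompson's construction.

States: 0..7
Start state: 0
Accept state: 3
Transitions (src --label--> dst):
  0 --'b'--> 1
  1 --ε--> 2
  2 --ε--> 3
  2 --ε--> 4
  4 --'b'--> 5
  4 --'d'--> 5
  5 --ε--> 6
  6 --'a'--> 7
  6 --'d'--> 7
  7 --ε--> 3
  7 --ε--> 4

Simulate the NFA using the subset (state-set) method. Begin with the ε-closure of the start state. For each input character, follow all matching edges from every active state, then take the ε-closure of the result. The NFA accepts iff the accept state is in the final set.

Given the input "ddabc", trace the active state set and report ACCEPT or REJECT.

Answer: REJECT

Steps:
S₀ = ε-closure({0}) = {0}
'd' @ 1: {}  — dead — no transitions
rest 'dabc' ignored (set empty)
final: {}; accept 3 not in set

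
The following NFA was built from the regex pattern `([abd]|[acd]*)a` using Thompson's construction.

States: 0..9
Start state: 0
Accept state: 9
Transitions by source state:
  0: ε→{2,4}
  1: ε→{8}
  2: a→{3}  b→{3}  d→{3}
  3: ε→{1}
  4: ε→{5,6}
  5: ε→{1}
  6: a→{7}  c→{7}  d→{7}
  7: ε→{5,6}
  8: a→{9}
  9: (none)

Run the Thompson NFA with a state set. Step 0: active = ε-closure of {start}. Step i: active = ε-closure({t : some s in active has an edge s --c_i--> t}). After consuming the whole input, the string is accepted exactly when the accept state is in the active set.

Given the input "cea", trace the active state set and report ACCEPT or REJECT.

initial (ε-close {0}): {0,1,2,4,5,6,8}
'c' @ 1: {1,5,6,7,8}
'e' @ 2: {}  — state set empty
rest 'a' ignored (set empty)
final: {}; accept 9 not in set

Answer: REJECT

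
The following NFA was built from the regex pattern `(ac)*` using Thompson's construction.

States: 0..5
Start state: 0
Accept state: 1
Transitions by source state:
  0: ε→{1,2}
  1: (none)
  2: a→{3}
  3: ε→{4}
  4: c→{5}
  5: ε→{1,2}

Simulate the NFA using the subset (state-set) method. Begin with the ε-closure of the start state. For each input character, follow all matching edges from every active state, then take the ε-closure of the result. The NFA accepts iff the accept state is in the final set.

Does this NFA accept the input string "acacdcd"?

Answer: REJECT

Derivation:
S₀ = ε-closure({0}) = {0,1,2}
'a' @ 1: {3,4}
'c' @ 2: {1,2,5}  ✓accept
'a' @ 3: {3,4}
'c' @ 4: {1,2,5}  ✓accept
'd' @ 5: {}  — no active states
rest 'cd' ignored (set empty)
after full input: {}  (accept=1 not in)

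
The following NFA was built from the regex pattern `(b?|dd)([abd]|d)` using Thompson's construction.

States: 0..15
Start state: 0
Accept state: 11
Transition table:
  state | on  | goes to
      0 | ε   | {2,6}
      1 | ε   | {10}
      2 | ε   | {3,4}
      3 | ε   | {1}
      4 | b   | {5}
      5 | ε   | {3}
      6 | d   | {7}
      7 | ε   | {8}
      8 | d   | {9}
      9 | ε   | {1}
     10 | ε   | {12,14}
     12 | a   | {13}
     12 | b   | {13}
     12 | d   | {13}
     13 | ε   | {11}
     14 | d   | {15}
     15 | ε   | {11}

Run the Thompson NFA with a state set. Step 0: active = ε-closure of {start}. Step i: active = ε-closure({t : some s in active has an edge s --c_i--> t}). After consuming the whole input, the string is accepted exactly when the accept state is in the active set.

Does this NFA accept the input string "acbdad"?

initial (ε-close {0}): {0,1,2,3,4,6,10,12,14}
'a' @ 1: {11,13}  ✓accept
'c' @ 2: {}  — state set empty
rest 'bdad' ignored (set empty)
final: {}; accept 11 not in set

Answer: REJECT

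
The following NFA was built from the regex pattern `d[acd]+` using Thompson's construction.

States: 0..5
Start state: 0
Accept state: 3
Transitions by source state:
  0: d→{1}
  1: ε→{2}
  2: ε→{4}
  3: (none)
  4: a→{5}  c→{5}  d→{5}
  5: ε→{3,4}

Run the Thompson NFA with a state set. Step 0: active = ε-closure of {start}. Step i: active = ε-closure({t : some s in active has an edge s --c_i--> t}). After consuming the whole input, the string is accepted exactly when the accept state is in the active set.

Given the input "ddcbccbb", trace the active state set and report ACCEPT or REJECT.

Answer: REJECT

Trace:
S₀ = ε-closure({0}) = {0}
'd' @ 1: {1,2,4}
'd' @ 2: {3,4,5}  [accepting]
'c' @ 3: {3,4,5}  [accepting]
'b' @ 4: {}  — state set empty
rest 'ccbb' ignored (set empty)
final: {}; accept 3 not in set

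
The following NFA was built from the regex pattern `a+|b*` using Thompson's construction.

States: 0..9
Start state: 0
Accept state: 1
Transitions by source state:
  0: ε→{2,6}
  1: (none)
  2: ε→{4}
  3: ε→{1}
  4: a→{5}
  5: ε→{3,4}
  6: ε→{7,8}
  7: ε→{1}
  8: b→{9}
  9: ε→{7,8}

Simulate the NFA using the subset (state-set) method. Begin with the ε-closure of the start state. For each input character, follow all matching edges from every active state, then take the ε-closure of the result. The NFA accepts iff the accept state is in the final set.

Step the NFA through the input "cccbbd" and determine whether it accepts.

S₀ = ε-closure({0}) = {0,1,2,4,6,7,8}
'c' @ 1: {}  — dead — no transitions
rest 'ccbbd' ignored (set empty)
final: {}; accept 1 not in set

Answer: REJECT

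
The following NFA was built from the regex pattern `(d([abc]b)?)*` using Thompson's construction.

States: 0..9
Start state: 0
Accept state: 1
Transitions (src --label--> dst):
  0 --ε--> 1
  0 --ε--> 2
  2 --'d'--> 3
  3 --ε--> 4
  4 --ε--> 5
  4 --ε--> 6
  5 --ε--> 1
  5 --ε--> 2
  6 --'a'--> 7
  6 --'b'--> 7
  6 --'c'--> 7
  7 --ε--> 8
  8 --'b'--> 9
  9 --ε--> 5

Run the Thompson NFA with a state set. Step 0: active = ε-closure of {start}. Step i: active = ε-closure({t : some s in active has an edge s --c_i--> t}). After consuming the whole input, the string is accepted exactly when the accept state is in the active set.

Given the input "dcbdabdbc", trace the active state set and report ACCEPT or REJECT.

Answer: REJECT

Derivation:
initial (ε-close {0}): {0,1,2}
'd' @ 1: {1,2,3,4,5,6}  ✓accept
'c' @ 2: {7,8}
'b' @ 3: {1,2,5,9}  ✓accept
'd' @ 4: {1,2,3,4,5,6}  ✓accept
'a' @ 5: {7,8}
'b' @ 6: {1,2,5,9}  ✓accept
'd' @ 7: {1,2,3,4,5,6}  ✓accept
'b' @ 8: {7,8}
'c' @ 9: {}  — no active states
after full input: {}  (accept=1 not in)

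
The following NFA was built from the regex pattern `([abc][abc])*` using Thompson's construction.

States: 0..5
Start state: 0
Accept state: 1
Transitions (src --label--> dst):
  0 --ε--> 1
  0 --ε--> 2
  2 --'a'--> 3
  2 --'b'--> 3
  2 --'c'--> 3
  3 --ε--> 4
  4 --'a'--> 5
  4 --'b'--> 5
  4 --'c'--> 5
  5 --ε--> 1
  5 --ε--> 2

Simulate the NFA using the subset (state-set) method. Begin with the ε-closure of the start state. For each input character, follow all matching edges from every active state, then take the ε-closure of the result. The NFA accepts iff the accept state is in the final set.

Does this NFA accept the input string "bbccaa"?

Answer: ACCEPT

Trace:
start: ε-closure({0}) = {0,1,2}
'b' @ 1: {3,4}
'b' @ 2: {1,2,5}  [accepting]
'c' @ 3: {3,4}
'c' @ 4: {1,2,5}  [accepting]
'a' @ 5: {3,4}
'a' @ 6: {1,2,5}  [accepting]
final: {1,2,5}; accept 1 in set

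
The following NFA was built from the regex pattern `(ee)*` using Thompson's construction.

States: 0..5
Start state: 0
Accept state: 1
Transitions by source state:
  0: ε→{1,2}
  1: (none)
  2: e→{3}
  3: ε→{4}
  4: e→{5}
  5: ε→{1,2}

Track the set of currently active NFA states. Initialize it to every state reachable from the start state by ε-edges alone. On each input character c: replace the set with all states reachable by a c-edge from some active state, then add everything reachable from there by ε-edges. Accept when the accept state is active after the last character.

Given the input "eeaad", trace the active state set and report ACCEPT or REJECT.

Answer: REJECT

Derivation:
initial (ε-close {0}): {0,1,2}
'e' @ 1: {3,4}
'e' @ 2: {1,2,5}  [accepting]
'a' @ 3: {}  — no active states
rest 'ad' ignored (set empty)
end set {} — state 1 not in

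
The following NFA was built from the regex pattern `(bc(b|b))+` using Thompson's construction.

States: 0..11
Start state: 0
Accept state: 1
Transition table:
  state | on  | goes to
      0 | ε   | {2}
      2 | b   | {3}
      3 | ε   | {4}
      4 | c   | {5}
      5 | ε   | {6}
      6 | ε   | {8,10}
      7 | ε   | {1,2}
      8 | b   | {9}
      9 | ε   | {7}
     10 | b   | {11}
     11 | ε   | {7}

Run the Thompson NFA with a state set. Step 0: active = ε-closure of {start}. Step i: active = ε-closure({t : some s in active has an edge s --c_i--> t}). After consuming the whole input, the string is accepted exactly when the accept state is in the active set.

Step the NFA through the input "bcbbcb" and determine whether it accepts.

initial (ε-close {0}): {0,2}
'b' @ 1: {3,4}
'c' @ 2: {5,6,8,10}
'b' @ 3: {1,2,7,9,11}  (accept∈set)
'b' @ 4: {3,4}
'c' @ 5: {5,6,8,10}
'b' @ 6: {1,2,7,9,11}  (accept∈set)
final: {1,2,7,9,11}; accept 1 in set

Answer: ACCEPT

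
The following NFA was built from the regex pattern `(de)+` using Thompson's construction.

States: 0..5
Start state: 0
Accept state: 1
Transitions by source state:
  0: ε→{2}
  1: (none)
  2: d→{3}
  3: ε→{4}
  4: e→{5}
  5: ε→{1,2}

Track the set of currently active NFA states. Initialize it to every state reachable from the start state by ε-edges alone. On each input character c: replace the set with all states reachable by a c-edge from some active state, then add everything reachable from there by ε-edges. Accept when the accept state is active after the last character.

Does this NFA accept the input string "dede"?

Answer: ACCEPT

Derivation:
initial (ε-close {0}): {0,2}
'd' @ 1: {3,4}
'e' @ 2: {1,2,5}  [accepting]
'd' @ 3: {3,4}
'e' @ 4: {1,2,5}  [accepting]
after full input: {1,2,5}  (accept=1 in)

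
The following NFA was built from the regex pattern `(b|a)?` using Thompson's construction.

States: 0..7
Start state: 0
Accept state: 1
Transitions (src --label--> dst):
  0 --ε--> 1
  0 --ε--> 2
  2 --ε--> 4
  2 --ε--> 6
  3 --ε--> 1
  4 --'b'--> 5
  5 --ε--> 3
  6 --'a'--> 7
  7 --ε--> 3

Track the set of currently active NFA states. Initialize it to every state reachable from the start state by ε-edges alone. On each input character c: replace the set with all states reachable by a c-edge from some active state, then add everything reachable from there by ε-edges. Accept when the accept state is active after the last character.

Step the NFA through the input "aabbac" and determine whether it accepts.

Answer: REJECT

Steps:
start: ε-closure({0}) = {0,1,2,4,6}
'a' @ 1: {1,3,7}  [accepting]
'a' @ 2: {}  — state set empty
rest 'bbac' ignored (set empty)
final: {}; accept 1 not in set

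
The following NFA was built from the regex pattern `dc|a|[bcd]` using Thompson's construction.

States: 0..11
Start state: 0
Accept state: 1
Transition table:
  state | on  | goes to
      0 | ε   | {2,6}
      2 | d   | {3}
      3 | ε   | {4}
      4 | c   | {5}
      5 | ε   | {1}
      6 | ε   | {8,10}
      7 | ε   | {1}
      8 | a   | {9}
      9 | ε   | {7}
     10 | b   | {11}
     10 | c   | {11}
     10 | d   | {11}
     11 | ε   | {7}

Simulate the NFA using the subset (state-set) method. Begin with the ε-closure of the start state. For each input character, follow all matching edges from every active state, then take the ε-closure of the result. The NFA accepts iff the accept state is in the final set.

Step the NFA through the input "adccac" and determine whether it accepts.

S₀ = ε-closure({0}) = {0,2,6,8,10}
'a' @ 1: {1,7,9}  [accepting]
'd' @ 2: {}  — no active states
rest 'ccac' ignored (set empty)
after full input: {}  (accept=1 not in)

Answer: REJECT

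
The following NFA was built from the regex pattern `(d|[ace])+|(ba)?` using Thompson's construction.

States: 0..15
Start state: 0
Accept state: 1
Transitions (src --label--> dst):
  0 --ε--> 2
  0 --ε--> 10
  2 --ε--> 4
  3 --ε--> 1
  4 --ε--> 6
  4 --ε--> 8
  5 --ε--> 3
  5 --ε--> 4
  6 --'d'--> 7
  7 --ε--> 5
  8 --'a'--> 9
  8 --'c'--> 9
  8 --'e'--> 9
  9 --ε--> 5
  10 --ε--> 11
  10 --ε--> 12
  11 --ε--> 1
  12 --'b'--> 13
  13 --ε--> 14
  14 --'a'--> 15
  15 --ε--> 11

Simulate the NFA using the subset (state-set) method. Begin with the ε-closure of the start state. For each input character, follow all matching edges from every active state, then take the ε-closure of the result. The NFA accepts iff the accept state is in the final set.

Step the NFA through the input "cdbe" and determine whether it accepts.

Answer: REJECT

Trace:
initial (ε-close {0}): {0,1,2,4,6,8,10,11,12}
'c' @ 1: {1,3,4,5,6,8,9}  (accept∈set)
'd' @ 2: {1,3,4,5,6,7,8}  (accept∈set)
'b' @ 3: {}  — dead — no transitions
rest 'e' ignored (set empty)
after full input: {}  (accept=1 not in)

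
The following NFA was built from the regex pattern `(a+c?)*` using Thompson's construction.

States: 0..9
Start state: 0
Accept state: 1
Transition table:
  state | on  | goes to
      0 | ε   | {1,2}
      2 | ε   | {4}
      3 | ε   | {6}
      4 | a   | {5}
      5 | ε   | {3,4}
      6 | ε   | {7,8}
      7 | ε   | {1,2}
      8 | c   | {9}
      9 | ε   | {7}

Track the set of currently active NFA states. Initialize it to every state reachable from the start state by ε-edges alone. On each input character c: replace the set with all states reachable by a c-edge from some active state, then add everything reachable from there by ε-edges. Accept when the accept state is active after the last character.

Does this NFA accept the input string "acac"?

Answer: ACCEPT

Derivation:
S₀ = ε-closure({0}) = {0,1,2,4}
'a' @ 1: {1,2,3,4,5,6,7,8}  (accept∈set)
'c' @ 2: {1,2,4,7,9}  (accept∈set)
'a' @ 3: {1,2,3,4,5,6,7,8}  (accept∈set)
'c' @ 4: {1,2,4,7,9}  (accept∈set)
end set {1,2,4,7,9} — state 1 in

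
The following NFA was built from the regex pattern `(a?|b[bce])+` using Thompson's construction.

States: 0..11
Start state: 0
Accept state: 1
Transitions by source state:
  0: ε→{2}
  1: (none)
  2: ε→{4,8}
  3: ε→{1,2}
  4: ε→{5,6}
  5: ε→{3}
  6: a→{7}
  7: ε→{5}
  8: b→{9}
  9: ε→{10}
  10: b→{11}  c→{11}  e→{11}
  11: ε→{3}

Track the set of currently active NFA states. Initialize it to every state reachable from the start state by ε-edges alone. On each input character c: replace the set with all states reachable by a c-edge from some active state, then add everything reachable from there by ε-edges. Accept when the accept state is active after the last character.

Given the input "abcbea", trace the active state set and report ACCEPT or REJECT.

Answer: ACCEPT

Derivation:
start: ε-closure({0}) = {0,1,2,3,4,5,6,8}
'a' @ 1: {1,2,3,4,5,6,7,8}  ✓accept
'b' @ 2: {9,10}
'c' @ 3: {1,2,3,4,5,6,8,11}  ✓accept
'b' @ 4: {9,10}
'e' @ 5: {1,2,3,4,5,6,8,11}  ✓accept
'a' @ 6: {1,2,3,4,5,6,7,8}  ✓accept
end set {1,2,3,4,5,6,7,8} — state 1 in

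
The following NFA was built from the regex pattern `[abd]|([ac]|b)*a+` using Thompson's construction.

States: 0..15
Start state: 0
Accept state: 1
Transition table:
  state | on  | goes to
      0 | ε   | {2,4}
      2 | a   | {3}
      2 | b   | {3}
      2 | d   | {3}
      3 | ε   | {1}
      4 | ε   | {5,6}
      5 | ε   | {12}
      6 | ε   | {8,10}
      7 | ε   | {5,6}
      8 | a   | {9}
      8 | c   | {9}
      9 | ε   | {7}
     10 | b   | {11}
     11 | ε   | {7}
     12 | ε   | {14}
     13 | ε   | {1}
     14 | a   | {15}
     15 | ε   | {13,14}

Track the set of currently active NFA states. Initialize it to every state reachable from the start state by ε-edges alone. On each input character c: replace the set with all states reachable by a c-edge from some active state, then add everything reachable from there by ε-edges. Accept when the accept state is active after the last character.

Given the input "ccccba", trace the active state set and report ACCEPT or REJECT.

Answer: ACCEPT

Steps:
initial (ε-close {0}): {0,2,4,5,6,8,10,12,14}
'c' @ 1: {5,6,7,8,9,10,12,14}
'c' @ 2: {5,6,7,8,9,10,12,14}
'c' @ 3: {5,6,7,8,9,10,12,14}
'c' @ 4: {5,6,7,8,9,10,12,14}
'b' @ 5: {5,6,7,8,10,11,12,14}
'a' @ 6: {1,5,6,7,8,9,10,12,13,14,15}  (accept∈set)
after full input: {1,5,6,7,8,9,10,12,13,14,15}  (accept=1 in)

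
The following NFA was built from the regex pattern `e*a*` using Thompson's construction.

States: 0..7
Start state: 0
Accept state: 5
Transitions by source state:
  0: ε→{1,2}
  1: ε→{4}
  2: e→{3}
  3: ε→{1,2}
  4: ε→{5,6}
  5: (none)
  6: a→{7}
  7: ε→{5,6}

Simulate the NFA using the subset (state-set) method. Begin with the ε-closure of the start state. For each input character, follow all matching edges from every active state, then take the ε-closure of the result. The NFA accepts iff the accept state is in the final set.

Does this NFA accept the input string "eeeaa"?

start: ε-closure({0}) = {0,1,2,4,5,6}
'e' @ 1: {1,2,3,4,5,6}  (accept∈set)
'e' @ 2: {1,2,3,4,5,6}  (accept∈set)
'e' @ 3: {1,2,3,4,5,6}  (accept∈set)
'a' @ 4: {5,6,7}  (accept∈set)
'a' @ 5: {5,6,7}  (accept∈set)
after full input: {5,6,7}  (accept=5 in)

Answer: ACCEPT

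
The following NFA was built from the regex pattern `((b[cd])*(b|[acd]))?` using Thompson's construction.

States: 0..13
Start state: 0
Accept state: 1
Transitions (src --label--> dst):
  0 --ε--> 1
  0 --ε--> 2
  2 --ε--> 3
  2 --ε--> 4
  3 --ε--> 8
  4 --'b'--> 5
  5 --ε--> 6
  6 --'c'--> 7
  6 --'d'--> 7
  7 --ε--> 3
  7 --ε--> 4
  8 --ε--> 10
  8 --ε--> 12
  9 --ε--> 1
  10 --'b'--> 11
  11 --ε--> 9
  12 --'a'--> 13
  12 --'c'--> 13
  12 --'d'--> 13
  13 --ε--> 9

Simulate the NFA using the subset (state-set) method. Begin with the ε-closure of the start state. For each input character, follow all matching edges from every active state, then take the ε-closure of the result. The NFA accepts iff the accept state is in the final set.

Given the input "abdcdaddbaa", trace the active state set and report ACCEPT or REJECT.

start: ε-closure({0}) = {0,1,2,3,4,8,10,12}
'a' @ 1: {1,9,13}  ✓accept
'b' @ 2: {}  — state set empty
rest 'dcdaddbaa' ignored (set empty)
after full input: {}  (accept=1 not in)

Answer: REJECT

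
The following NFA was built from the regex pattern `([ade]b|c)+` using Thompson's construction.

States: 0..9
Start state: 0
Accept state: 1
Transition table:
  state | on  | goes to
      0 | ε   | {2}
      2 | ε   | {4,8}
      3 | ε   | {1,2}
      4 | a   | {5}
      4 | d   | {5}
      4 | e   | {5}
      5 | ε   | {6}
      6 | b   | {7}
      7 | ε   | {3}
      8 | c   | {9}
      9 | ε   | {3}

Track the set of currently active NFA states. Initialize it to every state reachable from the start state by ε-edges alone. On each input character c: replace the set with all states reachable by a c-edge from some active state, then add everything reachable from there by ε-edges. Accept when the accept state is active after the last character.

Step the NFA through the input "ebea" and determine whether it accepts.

Answer: REJECT

Derivation:
initial (ε-close {0}): {0,2,4,8}
'e' @ 1: {5,6}
'b' @ 2: {1,2,3,4,7,8}  ✓accept
'e' @ 3: {5,6}
'a' @ 4: {}  — no active states
after full input: {}  (accept=1 not in)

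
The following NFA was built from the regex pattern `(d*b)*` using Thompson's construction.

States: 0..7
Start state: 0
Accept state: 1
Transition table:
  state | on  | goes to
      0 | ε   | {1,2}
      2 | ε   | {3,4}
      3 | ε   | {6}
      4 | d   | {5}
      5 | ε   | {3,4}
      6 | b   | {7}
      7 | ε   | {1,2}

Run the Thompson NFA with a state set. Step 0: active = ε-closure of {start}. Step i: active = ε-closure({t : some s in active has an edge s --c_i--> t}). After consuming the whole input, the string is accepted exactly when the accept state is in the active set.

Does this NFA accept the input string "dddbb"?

Answer: ACCEPT

Derivation:
start: ε-closure({0}) = {0,1,2,3,4,6}
'd' @ 1: {3,4,5,6}
'd' @ 2: {3,4,5,6}
'd' @ 3: {3,4,5,6}
'b' @ 4: {1,2,3,4,6,7}  (accept∈set)
'b' @ 5: {1,2,3,4,6,7}  (accept∈set)
final: {1,2,3,4,6,7}; accept 1 in set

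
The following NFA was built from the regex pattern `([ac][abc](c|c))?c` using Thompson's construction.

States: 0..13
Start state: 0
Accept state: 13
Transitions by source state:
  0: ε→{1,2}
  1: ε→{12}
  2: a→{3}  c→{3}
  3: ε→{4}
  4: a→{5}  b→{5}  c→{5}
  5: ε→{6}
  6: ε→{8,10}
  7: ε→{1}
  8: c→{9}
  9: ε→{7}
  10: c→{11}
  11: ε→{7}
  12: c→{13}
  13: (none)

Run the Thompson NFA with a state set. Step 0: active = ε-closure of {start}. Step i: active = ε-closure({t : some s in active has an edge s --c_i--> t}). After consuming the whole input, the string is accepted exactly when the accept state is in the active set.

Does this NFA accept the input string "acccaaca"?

Answer: REJECT

Trace:
start: ε-closure({0}) = {0,1,2,12}
'a' @ 1: {3,4}
'c' @ 2: {5,6,8,10}
'c' @ 3: {1,7,9,11,12}
'c' @ 4: {13}  (accept∈set)
'a' @ 5: {}  — no active states
rest 'aca' ignored (set empty)
after full input: {}  (accept=13 not in)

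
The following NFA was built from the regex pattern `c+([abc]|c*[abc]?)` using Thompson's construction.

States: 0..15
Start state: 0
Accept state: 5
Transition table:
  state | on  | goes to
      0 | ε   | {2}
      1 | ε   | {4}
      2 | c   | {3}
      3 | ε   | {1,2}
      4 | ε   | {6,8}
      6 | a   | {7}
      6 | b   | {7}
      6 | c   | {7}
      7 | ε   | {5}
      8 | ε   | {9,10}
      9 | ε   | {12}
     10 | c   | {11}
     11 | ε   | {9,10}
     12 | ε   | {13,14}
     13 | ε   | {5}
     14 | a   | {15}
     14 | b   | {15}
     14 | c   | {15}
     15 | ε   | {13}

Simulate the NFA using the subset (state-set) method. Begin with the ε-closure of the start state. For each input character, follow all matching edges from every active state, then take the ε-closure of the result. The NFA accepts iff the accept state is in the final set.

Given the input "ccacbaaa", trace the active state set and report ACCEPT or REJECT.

initial (ε-close {0}): {0,2}
'c' @ 1: {1,2,3,4,5,6,8,9,10,12,13,14}  (accept∈set)
'c' @ 2: {1,2,3,4,5,6,7,8,9,10,11,12,13,14,15}  (accept∈set)
'a' @ 3: {5,7,13,15}  (accept∈set)
'c' @ 4: {}  — no active states
rest 'baaa' ignored (set empty)
final: {}; accept 5 not in set

Answer: REJECT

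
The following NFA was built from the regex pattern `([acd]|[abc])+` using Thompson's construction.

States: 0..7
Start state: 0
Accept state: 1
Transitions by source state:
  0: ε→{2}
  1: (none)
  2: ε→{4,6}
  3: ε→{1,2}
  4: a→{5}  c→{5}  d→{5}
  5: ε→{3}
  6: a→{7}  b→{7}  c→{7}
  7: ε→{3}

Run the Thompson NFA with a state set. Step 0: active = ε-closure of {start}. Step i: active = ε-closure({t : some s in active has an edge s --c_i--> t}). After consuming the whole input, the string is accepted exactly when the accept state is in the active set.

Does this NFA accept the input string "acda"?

Answer: ACCEPT

Derivation:
start: ε-closure({0}) = {0,2,4,6}
'a' @ 1: {1,2,3,4,5,6,7}  [accepting]
'c' @ 2: {1,2,3,4,5,6,7}  [accepting]
'd' @ 3: {1,2,3,4,5,6}  [accepting]
'a' @ 4: {1,2,3,4,5,6,7}  [accepting]
after full input: {1,2,3,4,5,6,7}  (accept=1 in)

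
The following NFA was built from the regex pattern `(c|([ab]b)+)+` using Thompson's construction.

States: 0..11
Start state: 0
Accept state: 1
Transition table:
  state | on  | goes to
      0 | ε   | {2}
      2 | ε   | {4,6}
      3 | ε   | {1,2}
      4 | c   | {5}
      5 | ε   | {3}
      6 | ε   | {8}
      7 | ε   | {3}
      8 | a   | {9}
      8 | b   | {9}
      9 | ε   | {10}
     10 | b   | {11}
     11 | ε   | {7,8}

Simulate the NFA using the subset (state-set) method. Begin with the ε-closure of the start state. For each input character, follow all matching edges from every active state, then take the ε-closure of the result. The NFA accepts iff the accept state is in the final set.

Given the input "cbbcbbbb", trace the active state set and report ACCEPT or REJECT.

start: ε-closure({0}) = {0,2,4,6,8}
'c' @ 1: {1,2,3,4,5,6,8}  ✓accept
'b' @ 2: {9,10}
'b' @ 3: {1,2,3,4,6,7,8,11}  ✓accept
'c' @ 4: {1,2,3,4,5,6,8}  ✓accept
'b' @ 5: {9,10}
'b' @ 6: {1,2,3,4,6,7,8,11}  ✓accept
'b' @ 7: {9,10}
'b' @ 8: {1,2,3,4,6,7,8,11}  ✓accept
end set {1,2,3,4,6,7,8,11} — state 1 in

Answer: ACCEPT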